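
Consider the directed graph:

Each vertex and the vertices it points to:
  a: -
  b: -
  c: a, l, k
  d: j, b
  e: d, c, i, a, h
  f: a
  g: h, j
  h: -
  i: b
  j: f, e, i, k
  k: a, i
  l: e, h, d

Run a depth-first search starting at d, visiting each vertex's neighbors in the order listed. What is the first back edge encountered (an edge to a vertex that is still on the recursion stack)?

e->d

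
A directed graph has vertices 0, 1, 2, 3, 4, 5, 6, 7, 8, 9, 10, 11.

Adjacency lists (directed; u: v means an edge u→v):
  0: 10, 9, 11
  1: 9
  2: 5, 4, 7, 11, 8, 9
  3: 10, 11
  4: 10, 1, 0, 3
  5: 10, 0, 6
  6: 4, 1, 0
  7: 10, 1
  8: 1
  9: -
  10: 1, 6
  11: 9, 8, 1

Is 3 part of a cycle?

3 is on a cycle iff 3 can reach itself via ≥1 edge.
3 → 10 → 6 → 4 → 3 — yes.

Yes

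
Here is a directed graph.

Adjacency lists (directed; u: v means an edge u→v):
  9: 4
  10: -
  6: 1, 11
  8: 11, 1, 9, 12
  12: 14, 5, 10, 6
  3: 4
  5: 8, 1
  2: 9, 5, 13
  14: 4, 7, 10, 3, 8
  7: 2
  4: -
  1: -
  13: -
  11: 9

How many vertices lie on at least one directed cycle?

6

A vertex is on a directed cycle iff it belongs to a strongly connected component of size ≥ 2 (or has a self-loop).
The vertices on cycles are {2, 5, 7, 8, 12, 14} — 6 in total.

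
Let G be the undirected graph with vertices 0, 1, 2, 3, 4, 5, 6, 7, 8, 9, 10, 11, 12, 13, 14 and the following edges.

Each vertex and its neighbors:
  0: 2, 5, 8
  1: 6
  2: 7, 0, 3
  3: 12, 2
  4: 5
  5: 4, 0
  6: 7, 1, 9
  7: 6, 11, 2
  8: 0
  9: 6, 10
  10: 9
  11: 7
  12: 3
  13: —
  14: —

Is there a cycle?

DFS, tracking each vertex's parent; an edge to a visited non-parent vertex closes a cycle.
Start from 13:
visit 13 (parent –)
visit 0 (parent –)
  visit 2 (parent 0)
    visit 7 (parent 2)
      visit 6 (parent 7)
        6–7: parent, skip
        visit 1 (parent 6)
          1–6: parent, skip
        visit 9 (parent 6)
          9–6: parent, skip
          visit 10 (parent 9)
            10–9: parent, skip
      visit 11 (parent 7)
        11–7: parent, skip
      7–2: parent, skip
    2–0: parent, skip
    visit 3 (parent 2)
      visit 12 (parent 3)
        12–3: parent, skip
      3–2: parent, skip
  visit 5 (parent 0)
    visit 4 (parent 5)
      4–5: parent, skip
    5–0: parent, skip
  visit 8 (parent 0)
    8–0: parent, skip
visit 14 (parent –)
No non-parent visited neighbor found — the graph is a forest.

No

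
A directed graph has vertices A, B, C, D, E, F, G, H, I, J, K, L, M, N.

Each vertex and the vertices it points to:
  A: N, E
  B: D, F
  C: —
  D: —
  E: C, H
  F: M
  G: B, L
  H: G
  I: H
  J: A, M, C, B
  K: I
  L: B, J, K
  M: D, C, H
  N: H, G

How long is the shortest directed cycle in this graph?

For each vertex v, BFS finds the shortest path from v back to v.
The shortest such closed walk is G → L → J → A → N → G, length 5.

5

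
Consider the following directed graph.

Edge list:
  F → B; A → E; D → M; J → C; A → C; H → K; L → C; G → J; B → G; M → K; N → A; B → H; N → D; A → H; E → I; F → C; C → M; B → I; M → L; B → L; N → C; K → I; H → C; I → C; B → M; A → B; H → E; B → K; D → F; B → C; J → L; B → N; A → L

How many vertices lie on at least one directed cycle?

10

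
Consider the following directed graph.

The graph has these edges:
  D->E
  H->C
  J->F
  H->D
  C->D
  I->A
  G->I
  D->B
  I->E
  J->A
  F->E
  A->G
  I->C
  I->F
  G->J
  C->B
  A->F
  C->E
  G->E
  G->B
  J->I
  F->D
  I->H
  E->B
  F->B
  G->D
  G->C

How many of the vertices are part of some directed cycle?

A vertex is on a directed cycle iff it belongs to a strongly connected component of size ≥ 2 (or has a self-loop).
The vertices on cycles are {A, G, I, J} — 4 in total.

4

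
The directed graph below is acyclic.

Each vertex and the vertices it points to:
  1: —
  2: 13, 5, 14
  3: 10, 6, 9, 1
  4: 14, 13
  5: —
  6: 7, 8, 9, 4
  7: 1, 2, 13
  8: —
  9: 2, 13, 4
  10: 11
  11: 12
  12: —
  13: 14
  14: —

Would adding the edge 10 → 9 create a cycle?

No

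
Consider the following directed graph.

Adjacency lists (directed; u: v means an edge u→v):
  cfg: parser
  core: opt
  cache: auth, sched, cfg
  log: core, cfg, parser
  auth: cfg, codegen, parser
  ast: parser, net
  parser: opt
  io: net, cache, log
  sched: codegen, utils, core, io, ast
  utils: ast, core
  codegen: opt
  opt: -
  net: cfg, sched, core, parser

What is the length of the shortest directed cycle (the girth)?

3

For each vertex v, BFS finds the shortest path from v back to v.
The shortest such closed walk is sched → io → net → sched, length 3.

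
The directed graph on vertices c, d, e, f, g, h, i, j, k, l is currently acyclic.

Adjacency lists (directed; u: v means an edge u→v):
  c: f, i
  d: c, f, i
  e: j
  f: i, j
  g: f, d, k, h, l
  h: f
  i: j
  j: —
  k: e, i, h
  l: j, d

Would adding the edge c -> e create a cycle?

Adding c→e creates a cycle iff e can already reach c.
Explore from e: no path reaches c. The graph stays acyclic.

No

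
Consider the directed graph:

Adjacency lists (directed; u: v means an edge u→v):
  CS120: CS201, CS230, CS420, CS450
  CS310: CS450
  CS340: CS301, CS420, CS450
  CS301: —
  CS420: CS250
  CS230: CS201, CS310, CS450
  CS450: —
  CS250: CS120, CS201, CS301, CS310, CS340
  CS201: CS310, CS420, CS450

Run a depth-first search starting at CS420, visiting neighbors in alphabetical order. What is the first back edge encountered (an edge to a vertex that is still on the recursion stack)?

DFS from CS420 (visiting neighbors in alphabetical order); mark gray on enter, black on exit:
CS420 gray
  CS250 gray
    CS120 gray
      CS201 gray
        CS310 gray
          CS450 gray
          CS450 black
        CS310 black
        CS201→CS420: CS420 is gray → back edge
First back edge: CS201 → CS420.

CS201→CS420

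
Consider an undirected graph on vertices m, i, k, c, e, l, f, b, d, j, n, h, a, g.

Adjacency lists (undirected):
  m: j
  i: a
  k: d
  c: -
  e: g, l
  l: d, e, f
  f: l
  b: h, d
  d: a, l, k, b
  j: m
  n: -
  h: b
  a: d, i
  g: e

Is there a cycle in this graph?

No

DFS, tracking each vertex's parent; an edge to a visited non-parent vertex closes a cycle.
Start from c:
visit c (parent –)
visit m (parent –)
  visit j (parent m)
    j–m: parent, skip
visit i (parent –)
  visit a (parent i)
    visit d (parent a)
      d–a: parent, skip
      visit l (parent d)
        l–d: parent, skip
        visit e (parent l)
          visit g (parent e)
            g–e: parent, skip
          e–l: parent, skip
        visit f (parent l)
          f–l: parent, skip
      visit k (parent d)
        k–d: parent, skip
      visit b (parent d)
        visit h (parent b)
          h–b: parent, skip
        b–d: parent, skip
    a–i: parent, skip
visit n (parent –)
No non-parent visited neighbor found — the graph is a forest.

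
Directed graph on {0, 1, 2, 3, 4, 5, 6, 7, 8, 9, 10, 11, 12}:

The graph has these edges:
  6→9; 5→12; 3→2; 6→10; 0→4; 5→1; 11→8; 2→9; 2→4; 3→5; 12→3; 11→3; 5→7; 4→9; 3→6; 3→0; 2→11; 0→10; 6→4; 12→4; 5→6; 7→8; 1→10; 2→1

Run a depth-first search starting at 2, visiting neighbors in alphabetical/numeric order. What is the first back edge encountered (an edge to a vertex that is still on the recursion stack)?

DFS from 2 (visiting neighbors in alphabetical/numeric order); mark gray on enter, black on exit:
2 gray
  1 gray
    10 gray
    10 black
  1 black
  4 gray
    9 gray
    9 black
  4 black
  2→9: 9 black — skip
  11 gray
    3 gray
      0 gray
        0→4: 4 black — skip
        0→10: 10 black — skip
      0 black
      3→2: 2 is gray → back edge
First back edge: 3 → 2.

3→2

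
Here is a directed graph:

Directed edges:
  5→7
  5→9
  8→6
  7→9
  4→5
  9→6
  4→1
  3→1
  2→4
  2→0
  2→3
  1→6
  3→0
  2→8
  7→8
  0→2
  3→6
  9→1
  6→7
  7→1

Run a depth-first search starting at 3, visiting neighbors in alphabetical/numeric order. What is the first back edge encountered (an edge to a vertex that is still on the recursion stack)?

2→0

DFS from 3 (visiting neighbors in alphabetical/numeric order); mark gray on enter, black on exit:
3 gray
  0 gray
    2 gray
      2→0: 0 is gray → back edge
First back edge: 2 → 0.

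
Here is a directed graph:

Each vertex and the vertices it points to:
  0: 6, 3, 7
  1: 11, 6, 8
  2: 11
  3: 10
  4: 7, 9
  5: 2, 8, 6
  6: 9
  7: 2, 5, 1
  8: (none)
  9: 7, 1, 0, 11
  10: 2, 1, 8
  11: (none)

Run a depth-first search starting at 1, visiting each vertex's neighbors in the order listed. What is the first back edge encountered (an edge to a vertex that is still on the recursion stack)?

DFS from 1 (visiting each vertex's neighbors in the order listed); mark gray on enter, black on exit:
1 gray
  11 gray
  11 black
  6 gray
    9 gray
      7 gray
        2 gray
          2→11: 11 black — skip
        2 black
        5 gray
          5→2: 2 black — skip
          8 gray
          8 black
          5→6: 6 is gray → back edge
First back edge: 5 → 6.

5→6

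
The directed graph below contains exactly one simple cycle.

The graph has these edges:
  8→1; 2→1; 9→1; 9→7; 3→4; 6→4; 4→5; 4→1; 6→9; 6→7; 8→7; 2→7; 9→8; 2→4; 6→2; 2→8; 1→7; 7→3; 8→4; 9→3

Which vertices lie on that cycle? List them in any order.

1, 3, 4, 7

DFS with gray/black marking from 4:
4 gray
  5 gray
  5 black
  1 gray
    7 gray
      3 gray
        3→4: 4 is gray → back edge
Back edge closes the cycle 4 → 1 → 7 → 3 → 4; its vertices are {1, 3, 4, 7}.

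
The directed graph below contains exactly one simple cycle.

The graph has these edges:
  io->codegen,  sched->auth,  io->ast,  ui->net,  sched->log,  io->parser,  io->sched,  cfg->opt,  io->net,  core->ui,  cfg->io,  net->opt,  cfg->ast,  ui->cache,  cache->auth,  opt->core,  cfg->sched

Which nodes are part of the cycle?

DFS with gray/black marking from opt:
opt gray
  core gray
    ui gray
      cache gray
        auth gray
        auth black
      cache black
      net gray
        net→opt: opt is gray → back edge
Back edge closes the cycle opt → core → ui → net → opt; its vertices are {ui, net, opt, core}.

ui, net, opt, core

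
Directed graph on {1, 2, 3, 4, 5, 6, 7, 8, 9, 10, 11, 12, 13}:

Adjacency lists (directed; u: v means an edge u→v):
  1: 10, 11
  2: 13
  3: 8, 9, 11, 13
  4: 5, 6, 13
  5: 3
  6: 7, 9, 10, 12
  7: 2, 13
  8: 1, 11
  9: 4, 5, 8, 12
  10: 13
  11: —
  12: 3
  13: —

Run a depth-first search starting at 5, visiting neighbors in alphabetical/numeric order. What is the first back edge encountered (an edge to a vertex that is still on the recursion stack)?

4→5

DFS from 5 (visiting neighbors in alphabetical/numeric order); mark gray on enter, black on exit:
5 gray
  3 gray
    8 gray
      1 gray
        10 gray
          13 gray
          13 black
        10 black
        11 gray
        11 black
      1 black
      8→11: 11 black — skip
    8 black
    9 gray
      4 gray
        4→5: 5 is gray → back edge
First back edge: 4 → 5.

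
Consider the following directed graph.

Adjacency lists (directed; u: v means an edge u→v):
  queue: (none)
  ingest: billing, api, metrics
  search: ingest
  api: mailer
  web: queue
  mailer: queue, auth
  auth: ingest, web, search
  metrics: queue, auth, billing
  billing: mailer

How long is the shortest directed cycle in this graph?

3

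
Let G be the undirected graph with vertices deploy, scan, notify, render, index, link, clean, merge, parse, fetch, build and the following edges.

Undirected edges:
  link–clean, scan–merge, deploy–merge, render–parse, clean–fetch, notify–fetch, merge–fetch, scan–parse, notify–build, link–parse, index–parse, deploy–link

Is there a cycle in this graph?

Yes

DFS, tracking each vertex's parent; an edge to a visited non-parent vertex closes a cycle.
Start from link:
visit link (parent –)
  visit clean (parent link)
    clean–link: parent, skip
    visit fetch (parent clean)
      visit notify (parent fetch)
        visit build (parent notify)
          build–notify: parent, skip
        notify–fetch: parent, skip
      visit merge (parent fetch)
        visit deploy (parent merge)
          deploy–merge: parent, skip
          deploy–link: link visited and ≠ parent → cycle
Cycle: link – clean – fetch – merge – deploy – link.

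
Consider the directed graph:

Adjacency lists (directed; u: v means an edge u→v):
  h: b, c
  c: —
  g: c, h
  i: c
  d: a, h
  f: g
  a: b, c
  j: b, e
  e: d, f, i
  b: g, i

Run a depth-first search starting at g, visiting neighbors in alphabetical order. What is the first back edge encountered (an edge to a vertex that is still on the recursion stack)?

b→g

DFS from g (visiting neighbors in alphabetical order); mark gray on enter, black on exit:
g gray
  c gray
  c black
  h gray
    b gray
      b→g: g is gray → back edge
First back edge: b → g.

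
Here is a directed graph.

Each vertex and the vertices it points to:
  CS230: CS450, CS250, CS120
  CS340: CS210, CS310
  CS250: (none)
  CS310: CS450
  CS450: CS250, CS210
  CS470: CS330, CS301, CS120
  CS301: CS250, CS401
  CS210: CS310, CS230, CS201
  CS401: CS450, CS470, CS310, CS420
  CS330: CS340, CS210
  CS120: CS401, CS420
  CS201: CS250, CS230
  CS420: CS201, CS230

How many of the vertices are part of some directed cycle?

A vertex is on a directed cycle iff it belongs to a strongly connected component of size ≥ 2 (or has a self-loop).
The vertices on cycles are {CS120, CS201, CS210, CS230, CS301, CS310, CS330, CS340, CS401, CS420, CS450, CS470} — 12 in total.

12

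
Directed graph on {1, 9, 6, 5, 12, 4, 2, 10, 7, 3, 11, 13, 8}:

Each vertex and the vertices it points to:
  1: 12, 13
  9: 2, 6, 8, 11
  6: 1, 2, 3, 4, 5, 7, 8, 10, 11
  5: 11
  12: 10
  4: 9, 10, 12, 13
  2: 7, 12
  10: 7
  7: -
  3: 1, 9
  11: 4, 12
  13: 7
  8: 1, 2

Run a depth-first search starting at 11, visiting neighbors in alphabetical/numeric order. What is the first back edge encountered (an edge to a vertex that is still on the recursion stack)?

DFS from 11 (visiting neighbors in alphabetical/numeric order); mark gray on enter, black on exit:
11 gray
  4 gray
    9 gray
      2 gray
        7 gray
        7 black
        12 gray
          10 gray
            10→7: 7 black — skip
          10 black
        12 black
      2 black
      6 gray
        1 gray
          1→12: 12 black — skip
          13 gray
            13→7: 7 black — skip
          13 black
        1 black
        6→2: 2 black — skip
        3 gray
          3→1: 1 black — skip
          3→9: 9 is gray → back edge
First back edge: 3 → 9.

3->9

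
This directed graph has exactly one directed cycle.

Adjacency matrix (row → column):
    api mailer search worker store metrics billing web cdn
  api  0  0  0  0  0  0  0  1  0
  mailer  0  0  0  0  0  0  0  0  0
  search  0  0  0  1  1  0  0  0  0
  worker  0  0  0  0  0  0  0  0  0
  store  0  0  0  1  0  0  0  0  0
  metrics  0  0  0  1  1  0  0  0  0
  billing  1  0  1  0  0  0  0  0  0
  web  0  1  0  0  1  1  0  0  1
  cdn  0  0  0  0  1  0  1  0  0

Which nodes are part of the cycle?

DFS with gray/black marking from billing:
billing gray
  api gray
    web gray
      store gray
        worker gray
        worker black
      store black
      cdn gray
        cdn→billing: billing is gray → back edge
Back edge closes the cycle billing → api → web → cdn → billing; its vertices are {api, cdn, web, billing}.

api, cdn, web, billing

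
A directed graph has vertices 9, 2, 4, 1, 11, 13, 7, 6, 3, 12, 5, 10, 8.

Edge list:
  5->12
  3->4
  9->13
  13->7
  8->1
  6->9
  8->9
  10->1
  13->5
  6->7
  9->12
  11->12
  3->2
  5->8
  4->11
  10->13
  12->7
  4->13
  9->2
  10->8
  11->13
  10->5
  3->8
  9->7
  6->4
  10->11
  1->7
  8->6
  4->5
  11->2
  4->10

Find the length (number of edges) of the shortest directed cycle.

For each vertex v, BFS finds the shortest path from v back to v.
The shortest such closed walk is 4 → 5 → 8 → 6 → 4, length 4.

4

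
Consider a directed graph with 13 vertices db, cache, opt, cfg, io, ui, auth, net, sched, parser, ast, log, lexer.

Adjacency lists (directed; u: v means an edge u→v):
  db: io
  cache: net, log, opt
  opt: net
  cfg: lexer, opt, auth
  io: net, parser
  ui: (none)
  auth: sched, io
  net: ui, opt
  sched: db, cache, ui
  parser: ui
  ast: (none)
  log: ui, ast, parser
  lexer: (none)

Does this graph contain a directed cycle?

Yes

DFS with white/gray/black marking, starting from opt:
opt gray
  net gray
    ui gray
    ui black
    net→opt: opt is gray → back edge
Back edge found, so a cycle exists: opt → net → opt.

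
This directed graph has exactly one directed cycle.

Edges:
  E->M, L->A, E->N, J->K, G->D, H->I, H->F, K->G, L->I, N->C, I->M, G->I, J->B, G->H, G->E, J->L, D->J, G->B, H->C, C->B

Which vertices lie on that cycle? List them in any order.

D, G, J, K

DFS with gray/black marking from K:
K gray
  G gray
    D gray
      J gray
        B gray
        B black
        J→K: K is gray → back edge
Back edge closes the cycle K → G → D → J → K; its vertices are {D, G, J, K}.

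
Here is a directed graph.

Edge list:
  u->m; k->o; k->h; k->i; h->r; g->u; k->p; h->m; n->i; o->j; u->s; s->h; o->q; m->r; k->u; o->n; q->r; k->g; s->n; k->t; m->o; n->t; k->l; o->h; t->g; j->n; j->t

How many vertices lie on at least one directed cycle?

9

A vertex is on a directed cycle iff it belongs to a strongly connected component of size ≥ 2 (or has a self-loop).
The vertices on cycles are {g, h, j, m, n, o, s, t, u} — 9 in total.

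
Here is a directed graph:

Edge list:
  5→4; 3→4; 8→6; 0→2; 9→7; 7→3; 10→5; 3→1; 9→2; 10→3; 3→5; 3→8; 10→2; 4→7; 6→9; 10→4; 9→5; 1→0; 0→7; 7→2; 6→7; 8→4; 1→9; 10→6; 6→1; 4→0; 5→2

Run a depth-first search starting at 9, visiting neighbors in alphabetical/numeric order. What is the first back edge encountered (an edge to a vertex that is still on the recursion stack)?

DFS from 9 (visiting neighbors in alphabetical/numeric order); mark gray on enter, black on exit:
9 gray
  2 gray
  2 black
  5 gray
    5→2: 2 black — skip
    4 gray
      0 gray
        0→2: 2 black — skip
        7 gray
          7→2: 2 black — skip
          3 gray
            1 gray
              1→0: 0 is gray → back edge
First back edge: 1 → 0.

1->0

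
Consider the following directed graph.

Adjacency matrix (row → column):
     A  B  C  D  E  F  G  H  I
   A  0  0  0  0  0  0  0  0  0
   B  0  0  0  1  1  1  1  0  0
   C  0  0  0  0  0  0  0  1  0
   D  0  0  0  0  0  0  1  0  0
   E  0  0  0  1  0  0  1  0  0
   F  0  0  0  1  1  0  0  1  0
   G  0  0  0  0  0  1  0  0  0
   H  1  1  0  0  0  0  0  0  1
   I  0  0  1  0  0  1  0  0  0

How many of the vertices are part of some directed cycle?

A vertex is on a directed cycle iff it belongs to a strongly connected component of size ≥ 2 (or has a self-loop).
The vertices on cycles are {B, C, D, E, F, G, H, I} — 8 in total.

8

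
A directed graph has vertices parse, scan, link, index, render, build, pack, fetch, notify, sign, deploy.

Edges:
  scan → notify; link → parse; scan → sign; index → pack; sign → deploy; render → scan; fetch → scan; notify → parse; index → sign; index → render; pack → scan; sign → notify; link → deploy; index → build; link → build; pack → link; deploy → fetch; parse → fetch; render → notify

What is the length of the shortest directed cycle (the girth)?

For each vertex v, BFS finds the shortest path from v back to v.
The shortest such closed walk is sign → deploy → fetch → scan → sign, length 4.

4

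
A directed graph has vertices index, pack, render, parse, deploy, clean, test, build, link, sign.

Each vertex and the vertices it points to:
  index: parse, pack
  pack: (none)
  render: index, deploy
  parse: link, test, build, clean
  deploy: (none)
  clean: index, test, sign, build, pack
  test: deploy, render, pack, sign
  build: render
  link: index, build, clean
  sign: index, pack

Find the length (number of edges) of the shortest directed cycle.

3

For each vertex v, BFS finds the shortest path from v back to v.
The shortest such closed walk is parse → link → index → parse, length 3.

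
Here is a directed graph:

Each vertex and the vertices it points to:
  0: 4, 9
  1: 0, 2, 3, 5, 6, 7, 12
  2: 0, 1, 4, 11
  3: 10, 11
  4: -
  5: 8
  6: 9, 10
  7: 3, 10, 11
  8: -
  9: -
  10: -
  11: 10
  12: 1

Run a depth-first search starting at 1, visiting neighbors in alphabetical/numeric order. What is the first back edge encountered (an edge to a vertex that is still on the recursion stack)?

DFS from 1 (visiting neighbors in alphabetical/numeric order); mark gray on enter, black on exit:
1 gray
  0 gray
    4 gray
    4 black
    9 gray
    9 black
  0 black
  2 gray
    2→0: 0 black — skip
    2→1: 1 is gray → back edge
First back edge: 2 → 1.

2→1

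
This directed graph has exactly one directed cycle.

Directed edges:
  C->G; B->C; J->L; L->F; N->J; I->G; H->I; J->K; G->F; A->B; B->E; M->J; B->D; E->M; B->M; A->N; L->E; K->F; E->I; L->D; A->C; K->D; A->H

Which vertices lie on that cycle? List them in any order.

DFS with gray/black marking from E:
E gray
  I gray
    G gray
      F gray
      F black
    G black
  I black
  M gray
    J gray
      K gray
        D gray
        D black
        K→F: F black — skip
      K black
      L gray
        L→E: E is gray → back edge
Back edge closes the cycle E → M → J → L → E; its vertices are {E, J, L, M}.

E, J, L, M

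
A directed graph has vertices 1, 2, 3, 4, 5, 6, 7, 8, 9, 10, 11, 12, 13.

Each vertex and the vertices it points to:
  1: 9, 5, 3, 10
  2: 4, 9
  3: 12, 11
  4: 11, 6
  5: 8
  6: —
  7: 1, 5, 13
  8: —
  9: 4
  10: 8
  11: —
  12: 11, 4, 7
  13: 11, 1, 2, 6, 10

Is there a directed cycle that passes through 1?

Yes

1 is on a cycle iff 1 can reach itself via ≥1 edge.
1 → 3 → 12 → 7 → 1 — yes.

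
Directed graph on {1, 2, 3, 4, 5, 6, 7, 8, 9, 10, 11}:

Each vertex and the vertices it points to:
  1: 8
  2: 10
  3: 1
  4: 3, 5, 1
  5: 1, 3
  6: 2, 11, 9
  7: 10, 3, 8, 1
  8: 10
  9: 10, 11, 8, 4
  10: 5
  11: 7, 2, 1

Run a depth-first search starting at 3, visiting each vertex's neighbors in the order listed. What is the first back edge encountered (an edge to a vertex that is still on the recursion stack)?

5→1

DFS from 3 (visiting each vertex's neighbors in the order listed); mark gray on enter, black on exit:
3 gray
  1 gray
    8 gray
      10 gray
        5 gray
          5→1: 1 is gray → back edge
First back edge: 5 → 1.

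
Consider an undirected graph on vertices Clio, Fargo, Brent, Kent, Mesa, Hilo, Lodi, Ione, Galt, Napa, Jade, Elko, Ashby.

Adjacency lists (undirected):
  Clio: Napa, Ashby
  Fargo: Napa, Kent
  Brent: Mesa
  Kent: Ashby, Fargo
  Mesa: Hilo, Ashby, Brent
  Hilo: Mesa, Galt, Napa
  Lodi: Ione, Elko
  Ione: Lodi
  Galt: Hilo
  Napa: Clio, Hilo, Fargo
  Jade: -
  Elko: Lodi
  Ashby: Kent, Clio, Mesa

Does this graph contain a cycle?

DFS, tracking each vertex's parent; an edge to a visited non-parent vertex closes a cycle.
Start from Galt:
visit Galt (parent –)
  visit Hilo (parent Galt)
    visit Mesa (parent Hilo)
      Mesa–Hilo: parent, skip
      visit Ashby (parent Mesa)
        visit Kent (parent Ashby)
          Kent–Ashby: parent, skip
          visit Fargo (parent Kent)
            visit Napa (parent Fargo)
              visit Clio (parent Napa)
                Clio–Napa: parent, skip
                Clio–Ashby: Ashby visited and ≠ parent → cycle
Cycle: Ashby – Kent – Fargo – Napa – Clio – Ashby.

Yes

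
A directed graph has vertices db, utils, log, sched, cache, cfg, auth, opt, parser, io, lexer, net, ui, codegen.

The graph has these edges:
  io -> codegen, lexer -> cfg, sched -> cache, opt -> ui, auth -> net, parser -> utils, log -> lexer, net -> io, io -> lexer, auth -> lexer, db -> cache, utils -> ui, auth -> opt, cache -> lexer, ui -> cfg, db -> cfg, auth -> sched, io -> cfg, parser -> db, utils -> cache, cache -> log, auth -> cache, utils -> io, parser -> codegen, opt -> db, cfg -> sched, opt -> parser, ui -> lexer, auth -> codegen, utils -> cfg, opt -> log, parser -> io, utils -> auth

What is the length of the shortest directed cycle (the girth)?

4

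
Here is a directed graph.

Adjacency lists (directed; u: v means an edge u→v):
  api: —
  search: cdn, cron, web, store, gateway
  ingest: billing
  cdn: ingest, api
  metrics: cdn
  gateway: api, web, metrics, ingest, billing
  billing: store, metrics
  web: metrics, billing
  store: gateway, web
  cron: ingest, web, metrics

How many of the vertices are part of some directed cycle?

7

A vertex is on a directed cycle iff it belongs to a strongly connected component of size ≥ 2 (or has a self-loop).
The vertices on cycles are {cdn, web, store, ingest, billing, gateway, metrics} — 7 in total.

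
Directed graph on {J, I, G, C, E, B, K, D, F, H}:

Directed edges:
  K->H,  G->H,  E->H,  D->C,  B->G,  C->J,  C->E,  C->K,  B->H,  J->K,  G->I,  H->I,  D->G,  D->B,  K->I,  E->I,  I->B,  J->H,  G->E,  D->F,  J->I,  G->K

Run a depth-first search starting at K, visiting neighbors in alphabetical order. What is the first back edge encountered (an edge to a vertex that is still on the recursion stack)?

E→H

DFS from K (visiting neighbors in alphabetical order); mark gray on enter, black on exit:
K gray
  H gray
    I gray
      B gray
        G gray
          E gray
            E→H: H is gray → back edge
First back edge: E → H.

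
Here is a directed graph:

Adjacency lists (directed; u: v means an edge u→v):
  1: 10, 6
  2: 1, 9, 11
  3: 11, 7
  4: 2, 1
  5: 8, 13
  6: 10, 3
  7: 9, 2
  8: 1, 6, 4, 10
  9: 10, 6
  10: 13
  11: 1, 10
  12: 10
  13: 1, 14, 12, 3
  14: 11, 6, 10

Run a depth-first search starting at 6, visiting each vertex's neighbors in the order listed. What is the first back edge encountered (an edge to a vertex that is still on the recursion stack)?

1→10

DFS from 6 (visiting each vertex's neighbors in the order listed); mark gray on enter, black on exit:
6 gray
  10 gray
    13 gray
      1 gray
        1→10: 10 is gray → back edge
First back edge: 1 → 10.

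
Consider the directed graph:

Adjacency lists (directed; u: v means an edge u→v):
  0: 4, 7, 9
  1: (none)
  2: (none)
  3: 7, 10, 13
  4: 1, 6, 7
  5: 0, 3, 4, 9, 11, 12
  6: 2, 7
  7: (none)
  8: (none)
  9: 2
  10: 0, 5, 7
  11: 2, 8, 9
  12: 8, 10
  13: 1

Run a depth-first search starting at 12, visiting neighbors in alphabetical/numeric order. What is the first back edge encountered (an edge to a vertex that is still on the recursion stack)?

3→10

DFS from 12 (visiting neighbors in alphabetical/numeric order); mark gray on enter, black on exit:
12 gray
  8 gray
  8 black
  10 gray
    0 gray
      4 gray
        1 gray
        1 black
        6 gray
          2 gray
          2 black
          7 gray
          7 black
        6 black
        4→7: 7 black — skip
      4 black
      0→7: 7 black — skip
      9 gray
        9→2: 2 black — skip
      9 black
    0 black
    5 gray
      5→0: 0 black — skip
      3 gray
        3→7: 7 black — skip
        3→10: 10 is gray → back edge
First back edge: 3 → 10.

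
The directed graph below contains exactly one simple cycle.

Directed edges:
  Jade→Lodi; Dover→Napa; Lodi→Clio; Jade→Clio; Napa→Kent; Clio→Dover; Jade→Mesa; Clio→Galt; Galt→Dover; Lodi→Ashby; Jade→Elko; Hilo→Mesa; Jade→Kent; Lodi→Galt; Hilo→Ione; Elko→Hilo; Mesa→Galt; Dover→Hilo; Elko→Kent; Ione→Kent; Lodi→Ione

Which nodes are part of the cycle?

DFS with gray/black marking from Mesa:
Mesa gray
  Galt gray
    Dover gray
      Hilo gray
        Hilo→Mesa: Mesa is gray → back edge
Back edge closes the cycle Mesa → Galt → Dover → Hilo → Mesa; its vertices are {Galt, Hilo, Mesa, Dover}.

Galt, Hilo, Mesa, Dover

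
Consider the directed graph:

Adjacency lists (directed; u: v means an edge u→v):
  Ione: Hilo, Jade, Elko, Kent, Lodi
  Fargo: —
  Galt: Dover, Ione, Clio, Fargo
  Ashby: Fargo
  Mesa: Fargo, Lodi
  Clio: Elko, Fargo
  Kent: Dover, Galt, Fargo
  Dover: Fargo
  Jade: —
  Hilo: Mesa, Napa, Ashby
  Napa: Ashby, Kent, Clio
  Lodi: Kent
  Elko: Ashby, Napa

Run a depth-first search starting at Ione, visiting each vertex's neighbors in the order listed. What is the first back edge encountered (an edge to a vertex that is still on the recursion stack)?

Galt->Ione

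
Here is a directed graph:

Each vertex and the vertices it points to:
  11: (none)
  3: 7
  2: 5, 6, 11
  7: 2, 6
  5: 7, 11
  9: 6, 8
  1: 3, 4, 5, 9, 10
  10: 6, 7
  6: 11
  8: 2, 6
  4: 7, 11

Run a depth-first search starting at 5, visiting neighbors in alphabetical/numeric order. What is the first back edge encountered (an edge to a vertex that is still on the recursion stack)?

2→5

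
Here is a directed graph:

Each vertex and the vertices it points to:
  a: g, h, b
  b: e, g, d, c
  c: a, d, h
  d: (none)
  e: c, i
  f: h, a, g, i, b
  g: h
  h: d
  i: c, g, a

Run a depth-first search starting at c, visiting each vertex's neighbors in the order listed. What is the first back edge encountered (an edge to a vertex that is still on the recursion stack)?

e→c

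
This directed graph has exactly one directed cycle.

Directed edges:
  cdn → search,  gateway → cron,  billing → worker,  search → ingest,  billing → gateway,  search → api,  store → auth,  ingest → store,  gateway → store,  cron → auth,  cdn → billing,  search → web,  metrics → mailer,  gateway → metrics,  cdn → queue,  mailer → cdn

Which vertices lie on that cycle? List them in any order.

DFS with gray/black marking from cdn:
cdn gray
  billing gray
    worker gray
    worker black
    gateway gray
      cron gray
        auth gray
        auth black
      cron black
      store gray
        store→auth: auth black — skip
      store black
      metrics gray
        mailer gray
          mailer→cdn: cdn is gray → back edge
Back edge closes the cycle cdn → billing → gateway → metrics → mailer → cdn; its vertices are {cdn, mailer, billing, gateway, metrics}.

cdn, mailer, billing, gateway, metrics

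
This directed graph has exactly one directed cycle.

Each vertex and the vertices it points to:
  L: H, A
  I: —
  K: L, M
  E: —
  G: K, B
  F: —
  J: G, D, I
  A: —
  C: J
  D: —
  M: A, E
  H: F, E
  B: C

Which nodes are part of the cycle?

DFS with gray/black marking from J:
J gray
  G gray
    K gray
      L gray
        H gray
          F gray
          F black
          E gray
          E black
        H black
        A gray
        A black
      L black
      M gray
        M→A: A black — skip
        M→E: E black — skip
      M black
    K black
    B gray
      C gray
        C→J: J is gray → back edge
Back edge closes the cycle J → G → B → C → J; its vertices are {B, C, G, J}.

B, C, G, J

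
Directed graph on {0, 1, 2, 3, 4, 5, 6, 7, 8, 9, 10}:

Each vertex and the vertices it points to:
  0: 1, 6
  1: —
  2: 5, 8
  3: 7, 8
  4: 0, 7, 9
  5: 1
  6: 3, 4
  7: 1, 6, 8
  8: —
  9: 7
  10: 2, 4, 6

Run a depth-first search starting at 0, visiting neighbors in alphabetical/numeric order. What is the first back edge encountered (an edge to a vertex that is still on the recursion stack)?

7->6

DFS from 0 (visiting neighbors in alphabetical/numeric order); mark gray on enter, black on exit:
0 gray
  1 gray
  1 black
  6 gray
    3 gray
      7 gray
        7→1: 1 black — skip
        7→6: 6 is gray → back edge
First back edge: 7 → 6.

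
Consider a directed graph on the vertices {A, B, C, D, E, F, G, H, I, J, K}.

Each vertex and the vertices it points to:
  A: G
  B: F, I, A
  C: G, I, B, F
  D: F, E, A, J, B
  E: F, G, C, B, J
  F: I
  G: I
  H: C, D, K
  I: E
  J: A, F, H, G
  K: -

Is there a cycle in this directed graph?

Yes

DFS with white/gray/black marking, starting from J:
J gray
  A gray
    G gray
      I gray
        E gray
          F gray
            F→I: I is gray → back edge
Back edge found, so a cycle exists: I → E → F → I.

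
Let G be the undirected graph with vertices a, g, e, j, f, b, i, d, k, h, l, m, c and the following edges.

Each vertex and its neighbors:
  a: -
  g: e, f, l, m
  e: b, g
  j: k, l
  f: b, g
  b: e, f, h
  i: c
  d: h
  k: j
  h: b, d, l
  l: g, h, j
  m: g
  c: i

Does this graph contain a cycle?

Yes

DFS, tracking each vertex's parent; an edge to a visited non-parent vertex closes a cycle.
Start from b:
visit b (parent –)
  visit e (parent b)
    e–b: parent, skip
    visit g (parent e)
      g–e: parent, skip
      visit f (parent g)
        f–b: b visited and ≠ parent → cycle
Cycle: b – e – g – f – b.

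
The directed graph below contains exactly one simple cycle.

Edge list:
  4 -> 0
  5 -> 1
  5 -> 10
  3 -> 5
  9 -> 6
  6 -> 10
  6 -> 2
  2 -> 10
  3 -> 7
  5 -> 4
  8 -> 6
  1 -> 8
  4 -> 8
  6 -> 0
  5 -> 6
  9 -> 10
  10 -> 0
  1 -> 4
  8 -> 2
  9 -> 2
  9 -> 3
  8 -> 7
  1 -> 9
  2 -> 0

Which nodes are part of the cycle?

1, 3, 5, 9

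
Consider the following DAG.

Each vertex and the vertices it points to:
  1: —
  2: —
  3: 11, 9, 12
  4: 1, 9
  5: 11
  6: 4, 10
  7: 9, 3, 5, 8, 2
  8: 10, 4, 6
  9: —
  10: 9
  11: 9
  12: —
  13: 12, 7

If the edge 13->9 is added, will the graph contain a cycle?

No

Adding 13→9 creates a cycle iff 9 can already reach 13.
Explore from 9: no path reaches 13. The graph stays acyclic.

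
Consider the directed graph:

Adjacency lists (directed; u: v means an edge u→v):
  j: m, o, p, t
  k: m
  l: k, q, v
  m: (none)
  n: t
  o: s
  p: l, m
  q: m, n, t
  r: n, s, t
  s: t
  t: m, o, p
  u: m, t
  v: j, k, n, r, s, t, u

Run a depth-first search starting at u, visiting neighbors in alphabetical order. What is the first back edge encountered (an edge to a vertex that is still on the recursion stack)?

s->t

DFS from u (visiting neighbors in alphabetical order); mark gray on enter, black on exit:
u gray
  m gray
  m black
  t gray
    t→m: m black — skip
    o gray
      s gray
        s→t: t is gray → back edge
First back edge: s → t.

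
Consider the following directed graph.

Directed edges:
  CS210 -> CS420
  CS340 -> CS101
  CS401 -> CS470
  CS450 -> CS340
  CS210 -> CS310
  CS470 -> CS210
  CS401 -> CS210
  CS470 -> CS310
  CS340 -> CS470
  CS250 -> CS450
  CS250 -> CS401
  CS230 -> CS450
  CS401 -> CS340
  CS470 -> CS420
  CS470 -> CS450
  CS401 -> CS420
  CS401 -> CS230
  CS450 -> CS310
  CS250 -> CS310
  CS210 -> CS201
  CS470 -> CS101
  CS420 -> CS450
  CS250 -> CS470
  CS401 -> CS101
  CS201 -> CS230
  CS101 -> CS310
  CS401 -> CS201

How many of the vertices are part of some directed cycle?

A vertex is on a directed cycle iff it belongs to a strongly connected component of size ≥ 2 (or has a self-loop).
The vertices on cycles are {CS201, CS210, CS230, CS340, CS420, CS450, CS470} — 7 in total.

7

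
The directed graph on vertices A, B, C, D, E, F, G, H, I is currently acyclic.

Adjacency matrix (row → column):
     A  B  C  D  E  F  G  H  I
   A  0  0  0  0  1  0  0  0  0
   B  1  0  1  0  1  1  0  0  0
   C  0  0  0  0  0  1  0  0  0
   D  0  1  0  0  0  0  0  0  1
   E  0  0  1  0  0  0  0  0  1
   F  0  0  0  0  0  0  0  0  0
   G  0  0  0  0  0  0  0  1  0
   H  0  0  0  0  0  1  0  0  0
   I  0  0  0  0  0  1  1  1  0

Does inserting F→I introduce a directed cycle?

Adding F→I creates a cycle iff I can already reach F.
Path from I: I → F.
So I → … → F → I is a cycle.

Yes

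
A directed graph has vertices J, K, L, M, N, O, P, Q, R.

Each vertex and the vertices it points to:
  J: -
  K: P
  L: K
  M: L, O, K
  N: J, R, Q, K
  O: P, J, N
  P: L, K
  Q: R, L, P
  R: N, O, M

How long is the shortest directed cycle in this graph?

2

For each vertex v, BFS finds the shortest path from v back to v.
The shortest such closed walk is N → R → N, length 2.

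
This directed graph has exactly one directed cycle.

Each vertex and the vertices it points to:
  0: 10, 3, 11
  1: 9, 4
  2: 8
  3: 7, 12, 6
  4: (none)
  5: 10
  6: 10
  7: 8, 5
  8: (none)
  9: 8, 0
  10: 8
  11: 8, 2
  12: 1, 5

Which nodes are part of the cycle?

DFS with gray/black marking from 0:
0 gray
  10 gray
    8 gray
    8 black
  10 black
  3 gray
    7 gray
      7→8: 8 black — skip
      5 gray
        5→10: 10 black — skip
      5 black
    7 black
    12 gray
      1 gray
        9 gray
          9→8: 8 black — skip
          9→0: 0 is gray → back edge
Back edge closes the cycle 0 → 3 → 12 → 1 → 9 → 0; its vertices are {0, 1, 3, 9, 12}.

0, 1, 3, 9, 12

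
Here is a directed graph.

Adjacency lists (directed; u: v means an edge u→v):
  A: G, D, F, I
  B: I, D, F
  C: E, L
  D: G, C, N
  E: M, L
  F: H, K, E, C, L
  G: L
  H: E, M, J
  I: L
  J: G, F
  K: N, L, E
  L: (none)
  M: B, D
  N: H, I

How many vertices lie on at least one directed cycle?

10

A vertex is on a directed cycle iff it belongs to a strongly connected component of size ≥ 2 (or has a self-loop).
The vertices on cycles are {B, C, D, E, F, H, J, K, M, N} — 10 in total.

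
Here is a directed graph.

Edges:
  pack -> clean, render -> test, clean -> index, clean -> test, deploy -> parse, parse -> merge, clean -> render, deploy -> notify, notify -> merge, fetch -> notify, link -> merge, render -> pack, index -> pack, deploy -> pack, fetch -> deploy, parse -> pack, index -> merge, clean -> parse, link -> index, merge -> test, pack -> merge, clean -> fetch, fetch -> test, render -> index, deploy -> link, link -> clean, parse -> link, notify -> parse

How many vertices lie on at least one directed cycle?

A vertex is on a directed cycle iff it belongs to a strongly connected component of size ≥ 2 (or has a self-loop).
The vertices on cycles are {link, pack, clean, fetch, index, parse, deploy, notify, render} — 9 in total.

9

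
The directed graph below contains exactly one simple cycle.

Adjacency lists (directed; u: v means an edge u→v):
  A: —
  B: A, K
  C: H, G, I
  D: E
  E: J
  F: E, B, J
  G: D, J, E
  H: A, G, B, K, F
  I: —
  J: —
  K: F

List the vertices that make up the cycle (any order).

B, F, K

DFS with gray/black marking from B:
B gray
  A gray
  A black
  K gray
    F gray
      E gray
        J gray
        J black
      E black
      F→B: B is gray → back edge
Back edge closes the cycle B → K → F → B; its vertices are {B, F, K}.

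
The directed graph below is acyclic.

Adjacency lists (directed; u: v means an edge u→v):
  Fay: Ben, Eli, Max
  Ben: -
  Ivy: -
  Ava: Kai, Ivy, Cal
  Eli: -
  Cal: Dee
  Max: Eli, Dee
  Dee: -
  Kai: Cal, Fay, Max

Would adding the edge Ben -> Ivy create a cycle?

No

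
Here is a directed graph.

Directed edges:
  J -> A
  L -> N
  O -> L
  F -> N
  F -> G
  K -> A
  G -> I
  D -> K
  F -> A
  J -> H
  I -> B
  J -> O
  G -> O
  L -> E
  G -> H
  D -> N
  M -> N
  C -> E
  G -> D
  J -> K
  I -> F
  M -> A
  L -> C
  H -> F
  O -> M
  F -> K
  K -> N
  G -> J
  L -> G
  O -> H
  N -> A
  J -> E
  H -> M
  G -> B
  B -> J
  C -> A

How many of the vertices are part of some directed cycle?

8

A vertex is on a directed cycle iff it belongs to a strongly connected component of size ≥ 2 (or has a self-loop).
The vertices on cycles are {B, F, G, H, I, J, L, O} — 8 in total.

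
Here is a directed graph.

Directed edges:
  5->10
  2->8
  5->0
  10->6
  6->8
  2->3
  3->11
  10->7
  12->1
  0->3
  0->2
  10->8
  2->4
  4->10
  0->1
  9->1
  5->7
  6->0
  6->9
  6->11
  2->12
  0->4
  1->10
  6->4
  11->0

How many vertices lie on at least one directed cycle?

A vertex is on a directed cycle iff it belongs to a strongly connected component of size ≥ 2 (or has a self-loop).
The vertices on cycles are {0, 1, 2, 3, 4, 6, 9, 10, 11, 12} — 10 in total.

10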